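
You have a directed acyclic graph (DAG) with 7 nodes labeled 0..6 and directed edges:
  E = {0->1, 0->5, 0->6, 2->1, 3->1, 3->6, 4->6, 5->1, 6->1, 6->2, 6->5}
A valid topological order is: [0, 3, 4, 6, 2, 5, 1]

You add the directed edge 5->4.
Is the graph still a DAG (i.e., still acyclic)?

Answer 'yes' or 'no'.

Given toposort: [0, 3, 4, 6, 2, 5, 1]
Position of 5: index 5; position of 4: index 2
New edge 5->4: backward (u after v in old order)
Backward edge: old toposort is now invalid. Check if this creates a cycle.
Does 4 already reach 5? Reachable from 4: [1, 2, 4, 5, 6]. YES -> cycle!
Still a DAG? no

Answer: no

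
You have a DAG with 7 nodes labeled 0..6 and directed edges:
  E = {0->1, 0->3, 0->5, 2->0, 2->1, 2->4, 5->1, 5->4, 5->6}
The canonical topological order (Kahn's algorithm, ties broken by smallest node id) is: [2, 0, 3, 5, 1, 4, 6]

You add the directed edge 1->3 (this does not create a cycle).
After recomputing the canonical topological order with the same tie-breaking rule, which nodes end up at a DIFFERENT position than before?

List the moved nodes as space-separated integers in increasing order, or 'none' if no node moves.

Answer: 1 3 5

Derivation:
Old toposort: [2, 0, 3, 5, 1, 4, 6]
Added edge 1->3
Recompute Kahn (smallest-id tiebreak):
  initial in-degrees: [1, 3, 0, 2, 2, 1, 1]
  ready (indeg=0): [2]
  pop 2: indeg[0]->0; indeg[1]->2; indeg[4]->1 | ready=[0] | order so far=[2]
  pop 0: indeg[1]->1; indeg[3]->1; indeg[5]->0 | ready=[5] | order so far=[2, 0]
  pop 5: indeg[1]->0; indeg[4]->0; indeg[6]->0 | ready=[1, 4, 6] | order so far=[2, 0, 5]
  pop 1: indeg[3]->0 | ready=[3, 4, 6] | order so far=[2, 0, 5, 1]
  pop 3: no out-edges | ready=[4, 6] | order so far=[2, 0, 5, 1, 3]
  pop 4: no out-edges | ready=[6] | order so far=[2, 0, 5, 1, 3, 4]
  pop 6: no out-edges | ready=[] | order so far=[2, 0, 5, 1, 3, 4, 6]
New canonical toposort: [2, 0, 5, 1, 3, 4, 6]
Compare positions:
  Node 0: index 1 -> 1 (same)
  Node 1: index 4 -> 3 (moved)
  Node 2: index 0 -> 0 (same)
  Node 3: index 2 -> 4 (moved)
  Node 4: index 5 -> 5 (same)
  Node 5: index 3 -> 2 (moved)
  Node 6: index 6 -> 6 (same)
Nodes that changed position: 1 3 5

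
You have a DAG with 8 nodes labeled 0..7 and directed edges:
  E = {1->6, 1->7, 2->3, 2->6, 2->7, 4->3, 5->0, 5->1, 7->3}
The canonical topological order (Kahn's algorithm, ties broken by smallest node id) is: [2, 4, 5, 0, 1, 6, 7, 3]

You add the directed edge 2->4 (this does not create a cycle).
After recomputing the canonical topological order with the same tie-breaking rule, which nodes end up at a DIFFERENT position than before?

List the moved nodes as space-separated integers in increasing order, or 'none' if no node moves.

Answer: none

Derivation:
Old toposort: [2, 4, 5, 0, 1, 6, 7, 3]
Added edge 2->4
Recompute Kahn (smallest-id tiebreak):
  initial in-degrees: [1, 1, 0, 3, 1, 0, 2, 2]
  ready (indeg=0): [2, 5]
  pop 2: indeg[3]->2; indeg[4]->0; indeg[6]->1; indeg[7]->1 | ready=[4, 5] | order so far=[2]
  pop 4: indeg[3]->1 | ready=[5] | order so far=[2, 4]
  pop 5: indeg[0]->0; indeg[1]->0 | ready=[0, 1] | order so far=[2, 4, 5]
  pop 0: no out-edges | ready=[1] | order so far=[2, 4, 5, 0]
  pop 1: indeg[6]->0; indeg[7]->0 | ready=[6, 7] | order so far=[2, 4, 5, 0, 1]
  pop 6: no out-edges | ready=[7] | order so far=[2, 4, 5, 0, 1, 6]
  pop 7: indeg[3]->0 | ready=[3] | order so far=[2, 4, 5, 0, 1, 6, 7]
  pop 3: no out-edges | ready=[] | order so far=[2, 4, 5, 0, 1, 6, 7, 3]
New canonical toposort: [2, 4, 5, 0, 1, 6, 7, 3]
Compare positions:
  Node 0: index 3 -> 3 (same)
  Node 1: index 4 -> 4 (same)
  Node 2: index 0 -> 0 (same)
  Node 3: index 7 -> 7 (same)
  Node 4: index 1 -> 1 (same)
  Node 5: index 2 -> 2 (same)
  Node 6: index 5 -> 5 (same)
  Node 7: index 6 -> 6 (same)
Nodes that changed position: none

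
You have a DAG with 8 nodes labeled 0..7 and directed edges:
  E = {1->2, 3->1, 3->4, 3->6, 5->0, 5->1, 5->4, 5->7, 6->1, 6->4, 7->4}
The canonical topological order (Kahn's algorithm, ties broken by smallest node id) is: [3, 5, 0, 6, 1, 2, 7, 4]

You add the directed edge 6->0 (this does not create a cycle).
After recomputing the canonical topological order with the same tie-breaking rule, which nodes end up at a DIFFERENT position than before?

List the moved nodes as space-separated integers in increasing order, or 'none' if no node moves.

Old toposort: [3, 5, 0, 6, 1, 2, 7, 4]
Added edge 6->0
Recompute Kahn (smallest-id tiebreak):
  initial in-degrees: [2, 3, 1, 0, 4, 0, 1, 1]
  ready (indeg=0): [3, 5]
  pop 3: indeg[1]->2; indeg[4]->3; indeg[6]->0 | ready=[5, 6] | order so far=[3]
  pop 5: indeg[0]->1; indeg[1]->1; indeg[4]->2; indeg[7]->0 | ready=[6, 7] | order so far=[3, 5]
  pop 6: indeg[0]->0; indeg[1]->0; indeg[4]->1 | ready=[0, 1, 7] | order so far=[3, 5, 6]
  pop 0: no out-edges | ready=[1, 7] | order so far=[3, 5, 6, 0]
  pop 1: indeg[2]->0 | ready=[2, 7] | order so far=[3, 5, 6, 0, 1]
  pop 2: no out-edges | ready=[7] | order so far=[3, 5, 6, 0, 1, 2]
  pop 7: indeg[4]->0 | ready=[4] | order so far=[3, 5, 6, 0, 1, 2, 7]
  pop 4: no out-edges | ready=[] | order so far=[3, 5, 6, 0, 1, 2, 7, 4]
New canonical toposort: [3, 5, 6, 0, 1, 2, 7, 4]
Compare positions:
  Node 0: index 2 -> 3 (moved)
  Node 1: index 4 -> 4 (same)
  Node 2: index 5 -> 5 (same)
  Node 3: index 0 -> 0 (same)
  Node 4: index 7 -> 7 (same)
  Node 5: index 1 -> 1 (same)
  Node 6: index 3 -> 2 (moved)
  Node 7: index 6 -> 6 (same)
Nodes that changed position: 0 6

Answer: 0 6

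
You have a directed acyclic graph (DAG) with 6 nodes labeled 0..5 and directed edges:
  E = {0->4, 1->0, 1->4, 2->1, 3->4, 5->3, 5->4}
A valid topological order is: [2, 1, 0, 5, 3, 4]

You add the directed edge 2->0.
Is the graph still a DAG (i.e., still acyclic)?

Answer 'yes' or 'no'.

Answer: yes

Derivation:
Given toposort: [2, 1, 0, 5, 3, 4]
Position of 2: index 0; position of 0: index 2
New edge 2->0: forward
Forward edge: respects the existing order. Still a DAG, same toposort still valid.
Still a DAG? yes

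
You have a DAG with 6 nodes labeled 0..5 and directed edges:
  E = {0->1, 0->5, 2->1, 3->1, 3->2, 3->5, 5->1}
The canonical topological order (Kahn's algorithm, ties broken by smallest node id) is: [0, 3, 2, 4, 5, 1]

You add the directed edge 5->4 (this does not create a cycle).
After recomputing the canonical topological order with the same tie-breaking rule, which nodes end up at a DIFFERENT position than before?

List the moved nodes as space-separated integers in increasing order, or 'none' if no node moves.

Old toposort: [0, 3, 2, 4, 5, 1]
Added edge 5->4
Recompute Kahn (smallest-id tiebreak):
  initial in-degrees: [0, 4, 1, 0, 1, 2]
  ready (indeg=0): [0, 3]
  pop 0: indeg[1]->3; indeg[5]->1 | ready=[3] | order so far=[0]
  pop 3: indeg[1]->2; indeg[2]->0; indeg[5]->0 | ready=[2, 5] | order so far=[0, 3]
  pop 2: indeg[1]->1 | ready=[5] | order so far=[0, 3, 2]
  pop 5: indeg[1]->0; indeg[4]->0 | ready=[1, 4] | order so far=[0, 3, 2, 5]
  pop 1: no out-edges | ready=[4] | order so far=[0, 3, 2, 5, 1]
  pop 4: no out-edges | ready=[] | order so far=[0, 3, 2, 5, 1, 4]
New canonical toposort: [0, 3, 2, 5, 1, 4]
Compare positions:
  Node 0: index 0 -> 0 (same)
  Node 1: index 5 -> 4 (moved)
  Node 2: index 2 -> 2 (same)
  Node 3: index 1 -> 1 (same)
  Node 4: index 3 -> 5 (moved)
  Node 5: index 4 -> 3 (moved)
Nodes that changed position: 1 4 5

Answer: 1 4 5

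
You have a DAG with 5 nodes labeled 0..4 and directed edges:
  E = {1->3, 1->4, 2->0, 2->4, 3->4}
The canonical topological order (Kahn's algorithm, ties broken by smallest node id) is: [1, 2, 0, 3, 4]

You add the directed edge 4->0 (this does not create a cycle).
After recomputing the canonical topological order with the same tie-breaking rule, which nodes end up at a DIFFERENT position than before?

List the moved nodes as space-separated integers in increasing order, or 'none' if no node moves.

Old toposort: [1, 2, 0, 3, 4]
Added edge 4->0
Recompute Kahn (smallest-id tiebreak):
  initial in-degrees: [2, 0, 0, 1, 3]
  ready (indeg=0): [1, 2]
  pop 1: indeg[3]->0; indeg[4]->2 | ready=[2, 3] | order so far=[1]
  pop 2: indeg[0]->1; indeg[4]->1 | ready=[3] | order so far=[1, 2]
  pop 3: indeg[4]->0 | ready=[4] | order so far=[1, 2, 3]
  pop 4: indeg[0]->0 | ready=[0] | order so far=[1, 2, 3, 4]
  pop 0: no out-edges | ready=[] | order so far=[1, 2, 3, 4, 0]
New canonical toposort: [1, 2, 3, 4, 0]
Compare positions:
  Node 0: index 2 -> 4 (moved)
  Node 1: index 0 -> 0 (same)
  Node 2: index 1 -> 1 (same)
  Node 3: index 3 -> 2 (moved)
  Node 4: index 4 -> 3 (moved)
Nodes that changed position: 0 3 4

Answer: 0 3 4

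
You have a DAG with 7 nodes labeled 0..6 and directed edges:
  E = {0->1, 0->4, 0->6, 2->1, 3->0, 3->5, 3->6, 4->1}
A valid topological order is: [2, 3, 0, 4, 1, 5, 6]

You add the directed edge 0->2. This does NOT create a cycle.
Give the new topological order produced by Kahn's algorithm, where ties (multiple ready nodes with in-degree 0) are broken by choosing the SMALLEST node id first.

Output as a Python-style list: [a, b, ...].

Answer: [3, 0, 2, 4, 1, 5, 6]

Derivation:
Old toposort: [2, 3, 0, 4, 1, 5, 6]
Added edge: 0->2
Position of 0 (2) > position of 2 (0). Must reorder: 0 must now come before 2.
Run Kahn's algorithm (break ties by smallest node id):
  initial in-degrees: [1, 3, 1, 0, 1, 1, 2]
  ready (indeg=0): [3]
  pop 3: indeg[0]->0; indeg[5]->0; indeg[6]->1 | ready=[0, 5] | order so far=[3]
  pop 0: indeg[1]->2; indeg[2]->0; indeg[4]->0; indeg[6]->0 | ready=[2, 4, 5, 6] | order so far=[3, 0]
  pop 2: indeg[1]->1 | ready=[4, 5, 6] | order so far=[3, 0, 2]
  pop 4: indeg[1]->0 | ready=[1, 5, 6] | order so far=[3, 0, 2, 4]
  pop 1: no out-edges | ready=[5, 6] | order so far=[3, 0, 2, 4, 1]
  pop 5: no out-edges | ready=[6] | order so far=[3, 0, 2, 4, 1, 5]
  pop 6: no out-edges | ready=[] | order so far=[3, 0, 2, 4, 1, 5, 6]
  Result: [3, 0, 2, 4, 1, 5, 6]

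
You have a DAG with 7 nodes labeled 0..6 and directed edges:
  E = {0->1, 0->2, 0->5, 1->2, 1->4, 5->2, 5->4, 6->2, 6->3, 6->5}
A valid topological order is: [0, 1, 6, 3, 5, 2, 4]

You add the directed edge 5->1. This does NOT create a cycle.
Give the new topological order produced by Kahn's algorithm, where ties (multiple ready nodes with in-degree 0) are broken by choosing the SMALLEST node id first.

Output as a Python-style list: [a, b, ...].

Old toposort: [0, 1, 6, 3, 5, 2, 4]
Added edge: 5->1
Position of 5 (4) > position of 1 (1). Must reorder: 5 must now come before 1.
Run Kahn's algorithm (break ties by smallest node id):
  initial in-degrees: [0, 2, 4, 1, 2, 2, 0]
  ready (indeg=0): [0, 6]
  pop 0: indeg[1]->1; indeg[2]->3; indeg[5]->1 | ready=[6] | order so far=[0]
  pop 6: indeg[2]->2; indeg[3]->0; indeg[5]->0 | ready=[3, 5] | order so far=[0, 6]
  pop 3: no out-edges | ready=[5] | order so far=[0, 6, 3]
  pop 5: indeg[1]->0; indeg[2]->1; indeg[4]->1 | ready=[1] | order so far=[0, 6, 3, 5]
  pop 1: indeg[2]->0; indeg[4]->0 | ready=[2, 4] | order so far=[0, 6, 3, 5, 1]
  pop 2: no out-edges | ready=[4] | order so far=[0, 6, 3, 5, 1, 2]
  pop 4: no out-edges | ready=[] | order so far=[0, 6, 3, 5, 1, 2, 4]
  Result: [0, 6, 3, 5, 1, 2, 4]

Answer: [0, 6, 3, 5, 1, 2, 4]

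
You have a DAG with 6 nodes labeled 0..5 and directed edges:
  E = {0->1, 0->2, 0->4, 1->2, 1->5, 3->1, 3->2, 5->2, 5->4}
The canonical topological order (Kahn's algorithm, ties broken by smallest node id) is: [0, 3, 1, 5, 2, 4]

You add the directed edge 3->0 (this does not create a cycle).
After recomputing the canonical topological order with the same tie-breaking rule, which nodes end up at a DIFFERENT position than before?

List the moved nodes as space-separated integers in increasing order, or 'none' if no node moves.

Answer: 0 3

Derivation:
Old toposort: [0, 3, 1, 5, 2, 4]
Added edge 3->0
Recompute Kahn (smallest-id tiebreak):
  initial in-degrees: [1, 2, 4, 0, 2, 1]
  ready (indeg=0): [3]
  pop 3: indeg[0]->0; indeg[1]->1; indeg[2]->3 | ready=[0] | order so far=[3]
  pop 0: indeg[1]->0; indeg[2]->2; indeg[4]->1 | ready=[1] | order so far=[3, 0]
  pop 1: indeg[2]->1; indeg[5]->0 | ready=[5] | order so far=[3, 0, 1]
  pop 5: indeg[2]->0; indeg[4]->0 | ready=[2, 4] | order so far=[3, 0, 1, 5]
  pop 2: no out-edges | ready=[4] | order so far=[3, 0, 1, 5, 2]
  pop 4: no out-edges | ready=[] | order so far=[3, 0, 1, 5, 2, 4]
New canonical toposort: [3, 0, 1, 5, 2, 4]
Compare positions:
  Node 0: index 0 -> 1 (moved)
  Node 1: index 2 -> 2 (same)
  Node 2: index 4 -> 4 (same)
  Node 3: index 1 -> 0 (moved)
  Node 4: index 5 -> 5 (same)
  Node 5: index 3 -> 3 (same)
Nodes that changed position: 0 3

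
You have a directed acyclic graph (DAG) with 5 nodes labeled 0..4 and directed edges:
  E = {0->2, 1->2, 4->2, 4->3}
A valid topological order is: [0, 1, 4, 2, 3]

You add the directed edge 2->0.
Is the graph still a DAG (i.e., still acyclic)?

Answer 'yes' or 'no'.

Answer: no

Derivation:
Given toposort: [0, 1, 4, 2, 3]
Position of 2: index 3; position of 0: index 0
New edge 2->0: backward (u after v in old order)
Backward edge: old toposort is now invalid. Check if this creates a cycle.
Does 0 already reach 2? Reachable from 0: [0, 2]. YES -> cycle!
Still a DAG? no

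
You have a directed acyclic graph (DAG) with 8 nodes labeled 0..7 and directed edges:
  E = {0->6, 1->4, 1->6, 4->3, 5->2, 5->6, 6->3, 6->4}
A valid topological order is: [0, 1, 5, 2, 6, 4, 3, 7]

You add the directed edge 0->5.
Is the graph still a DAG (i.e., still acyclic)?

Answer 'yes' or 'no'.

Answer: yes

Derivation:
Given toposort: [0, 1, 5, 2, 6, 4, 3, 7]
Position of 0: index 0; position of 5: index 2
New edge 0->5: forward
Forward edge: respects the existing order. Still a DAG, same toposort still valid.
Still a DAG? yes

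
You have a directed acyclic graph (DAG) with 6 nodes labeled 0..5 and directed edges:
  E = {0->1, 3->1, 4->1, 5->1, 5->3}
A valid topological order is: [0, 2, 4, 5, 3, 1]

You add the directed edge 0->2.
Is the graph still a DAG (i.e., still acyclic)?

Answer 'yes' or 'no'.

Given toposort: [0, 2, 4, 5, 3, 1]
Position of 0: index 0; position of 2: index 1
New edge 0->2: forward
Forward edge: respects the existing order. Still a DAG, same toposort still valid.
Still a DAG? yes

Answer: yes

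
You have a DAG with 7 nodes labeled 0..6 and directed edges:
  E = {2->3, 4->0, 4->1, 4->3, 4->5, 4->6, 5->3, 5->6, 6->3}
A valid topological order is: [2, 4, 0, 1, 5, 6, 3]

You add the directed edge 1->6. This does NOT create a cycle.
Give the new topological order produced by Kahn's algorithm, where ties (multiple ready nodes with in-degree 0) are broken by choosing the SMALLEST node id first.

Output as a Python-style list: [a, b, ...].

Old toposort: [2, 4, 0, 1, 5, 6, 3]
Added edge: 1->6
Position of 1 (3) < position of 6 (5). Old order still valid.
Run Kahn's algorithm (break ties by smallest node id):
  initial in-degrees: [1, 1, 0, 4, 0, 1, 3]
  ready (indeg=0): [2, 4]
  pop 2: indeg[3]->3 | ready=[4] | order so far=[2]
  pop 4: indeg[0]->0; indeg[1]->0; indeg[3]->2; indeg[5]->0; indeg[6]->2 | ready=[0, 1, 5] | order so far=[2, 4]
  pop 0: no out-edges | ready=[1, 5] | order so far=[2, 4, 0]
  pop 1: indeg[6]->1 | ready=[5] | order so far=[2, 4, 0, 1]
  pop 5: indeg[3]->1; indeg[6]->0 | ready=[6] | order so far=[2, 4, 0, 1, 5]
  pop 6: indeg[3]->0 | ready=[3] | order so far=[2, 4, 0, 1, 5, 6]
  pop 3: no out-edges | ready=[] | order so far=[2, 4, 0, 1, 5, 6, 3]
  Result: [2, 4, 0, 1, 5, 6, 3]

Answer: [2, 4, 0, 1, 5, 6, 3]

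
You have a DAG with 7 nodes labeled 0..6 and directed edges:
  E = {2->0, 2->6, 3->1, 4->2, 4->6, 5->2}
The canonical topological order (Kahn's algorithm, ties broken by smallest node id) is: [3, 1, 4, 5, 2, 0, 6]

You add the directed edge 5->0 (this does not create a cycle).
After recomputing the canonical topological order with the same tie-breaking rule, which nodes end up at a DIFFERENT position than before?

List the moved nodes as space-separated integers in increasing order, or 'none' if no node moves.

Old toposort: [3, 1, 4, 5, 2, 0, 6]
Added edge 5->0
Recompute Kahn (smallest-id tiebreak):
  initial in-degrees: [2, 1, 2, 0, 0, 0, 2]
  ready (indeg=0): [3, 4, 5]
  pop 3: indeg[1]->0 | ready=[1, 4, 5] | order so far=[3]
  pop 1: no out-edges | ready=[4, 5] | order so far=[3, 1]
  pop 4: indeg[2]->1; indeg[6]->1 | ready=[5] | order so far=[3, 1, 4]
  pop 5: indeg[0]->1; indeg[2]->0 | ready=[2] | order so far=[3, 1, 4, 5]
  pop 2: indeg[0]->0; indeg[6]->0 | ready=[0, 6] | order so far=[3, 1, 4, 5, 2]
  pop 0: no out-edges | ready=[6] | order so far=[3, 1, 4, 5, 2, 0]
  pop 6: no out-edges | ready=[] | order so far=[3, 1, 4, 5, 2, 0, 6]
New canonical toposort: [3, 1, 4, 5, 2, 0, 6]
Compare positions:
  Node 0: index 5 -> 5 (same)
  Node 1: index 1 -> 1 (same)
  Node 2: index 4 -> 4 (same)
  Node 3: index 0 -> 0 (same)
  Node 4: index 2 -> 2 (same)
  Node 5: index 3 -> 3 (same)
  Node 6: index 6 -> 6 (same)
Nodes that changed position: none

Answer: none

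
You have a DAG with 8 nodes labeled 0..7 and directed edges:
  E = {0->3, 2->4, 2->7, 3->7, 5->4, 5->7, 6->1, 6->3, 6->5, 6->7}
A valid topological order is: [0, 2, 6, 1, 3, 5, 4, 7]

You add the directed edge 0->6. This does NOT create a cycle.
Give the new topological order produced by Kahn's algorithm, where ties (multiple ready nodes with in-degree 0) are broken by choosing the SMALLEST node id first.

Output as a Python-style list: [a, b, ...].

Old toposort: [0, 2, 6, 1, 3, 5, 4, 7]
Added edge: 0->6
Position of 0 (0) < position of 6 (2). Old order still valid.
Run Kahn's algorithm (break ties by smallest node id):
  initial in-degrees: [0, 1, 0, 2, 2, 1, 1, 4]
  ready (indeg=0): [0, 2]
  pop 0: indeg[3]->1; indeg[6]->0 | ready=[2, 6] | order so far=[0]
  pop 2: indeg[4]->1; indeg[7]->3 | ready=[6] | order so far=[0, 2]
  pop 6: indeg[1]->0; indeg[3]->0; indeg[5]->0; indeg[7]->2 | ready=[1, 3, 5] | order so far=[0, 2, 6]
  pop 1: no out-edges | ready=[3, 5] | order so far=[0, 2, 6, 1]
  pop 3: indeg[7]->1 | ready=[5] | order so far=[0, 2, 6, 1, 3]
  pop 5: indeg[4]->0; indeg[7]->0 | ready=[4, 7] | order so far=[0, 2, 6, 1, 3, 5]
  pop 4: no out-edges | ready=[7] | order so far=[0, 2, 6, 1, 3, 5, 4]
  pop 7: no out-edges | ready=[] | order so far=[0, 2, 6, 1, 3, 5, 4, 7]
  Result: [0, 2, 6, 1, 3, 5, 4, 7]

Answer: [0, 2, 6, 1, 3, 5, 4, 7]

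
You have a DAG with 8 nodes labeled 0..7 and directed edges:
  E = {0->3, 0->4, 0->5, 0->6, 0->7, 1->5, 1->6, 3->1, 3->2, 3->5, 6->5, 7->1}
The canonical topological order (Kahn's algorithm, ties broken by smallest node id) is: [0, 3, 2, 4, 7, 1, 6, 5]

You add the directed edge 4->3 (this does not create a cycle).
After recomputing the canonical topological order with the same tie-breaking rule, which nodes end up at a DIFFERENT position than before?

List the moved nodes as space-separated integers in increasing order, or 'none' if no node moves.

Old toposort: [0, 3, 2, 4, 7, 1, 6, 5]
Added edge 4->3
Recompute Kahn (smallest-id tiebreak):
  initial in-degrees: [0, 2, 1, 2, 1, 4, 2, 1]
  ready (indeg=0): [0]
  pop 0: indeg[3]->1; indeg[4]->0; indeg[5]->3; indeg[6]->1; indeg[7]->0 | ready=[4, 7] | order so far=[0]
  pop 4: indeg[3]->0 | ready=[3, 7] | order so far=[0, 4]
  pop 3: indeg[1]->1; indeg[2]->0; indeg[5]->2 | ready=[2, 7] | order so far=[0, 4, 3]
  pop 2: no out-edges | ready=[7] | order so far=[0, 4, 3, 2]
  pop 7: indeg[1]->0 | ready=[1] | order so far=[0, 4, 3, 2, 7]
  pop 1: indeg[5]->1; indeg[6]->0 | ready=[6] | order so far=[0, 4, 3, 2, 7, 1]
  pop 6: indeg[5]->0 | ready=[5] | order so far=[0, 4, 3, 2, 7, 1, 6]
  pop 5: no out-edges | ready=[] | order so far=[0, 4, 3, 2, 7, 1, 6, 5]
New canonical toposort: [0, 4, 3, 2, 7, 1, 6, 5]
Compare positions:
  Node 0: index 0 -> 0 (same)
  Node 1: index 5 -> 5 (same)
  Node 2: index 2 -> 3 (moved)
  Node 3: index 1 -> 2 (moved)
  Node 4: index 3 -> 1 (moved)
  Node 5: index 7 -> 7 (same)
  Node 6: index 6 -> 6 (same)
  Node 7: index 4 -> 4 (same)
Nodes that changed position: 2 3 4

Answer: 2 3 4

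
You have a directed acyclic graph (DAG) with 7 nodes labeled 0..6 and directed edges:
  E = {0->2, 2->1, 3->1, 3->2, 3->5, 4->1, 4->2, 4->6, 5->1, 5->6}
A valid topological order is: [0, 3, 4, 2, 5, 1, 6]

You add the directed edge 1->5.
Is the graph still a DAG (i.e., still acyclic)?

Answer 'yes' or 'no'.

Answer: no

Derivation:
Given toposort: [0, 3, 4, 2, 5, 1, 6]
Position of 1: index 5; position of 5: index 4
New edge 1->5: backward (u after v in old order)
Backward edge: old toposort is now invalid. Check if this creates a cycle.
Does 5 already reach 1? Reachable from 5: [1, 5, 6]. YES -> cycle!
Still a DAG? no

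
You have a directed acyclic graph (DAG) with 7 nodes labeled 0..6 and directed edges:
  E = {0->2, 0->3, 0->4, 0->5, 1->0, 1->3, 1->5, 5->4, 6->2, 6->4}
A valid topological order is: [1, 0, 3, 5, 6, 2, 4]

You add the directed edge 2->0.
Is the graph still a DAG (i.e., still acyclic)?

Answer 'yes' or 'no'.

Answer: no

Derivation:
Given toposort: [1, 0, 3, 5, 6, 2, 4]
Position of 2: index 5; position of 0: index 1
New edge 2->0: backward (u after v in old order)
Backward edge: old toposort is now invalid. Check if this creates a cycle.
Does 0 already reach 2? Reachable from 0: [0, 2, 3, 4, 5]. YES -> cycle!
Still a DAG? no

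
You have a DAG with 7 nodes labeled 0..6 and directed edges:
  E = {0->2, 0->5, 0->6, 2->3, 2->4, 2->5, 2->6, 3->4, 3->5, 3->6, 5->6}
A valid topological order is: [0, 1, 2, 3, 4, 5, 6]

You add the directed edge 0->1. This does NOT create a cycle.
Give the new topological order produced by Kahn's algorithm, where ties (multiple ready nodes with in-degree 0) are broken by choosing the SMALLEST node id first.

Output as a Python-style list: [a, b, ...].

Answer: [0, 1, 2, 3, 4, 5, 6]

Derivation:
Old toposort: [0, 1, 2, 3, 4, 5, 6]
Added edge: 0->1
Position of 0 (0) < position of 1 (1). Old order still valid.
Run Kahn's algorithm (break ties by smallest node id):
  initial in-degrees: [0, 1, 1, 1, 2, 3, 4]
  ready (indeg=0): [0]
  pop 0: indeg[1]->0; indeg[2]->0; indeg[5]->2; indeg[6]->3 | ready=[1, 2] | order so far=[0]
  pop 1: no out-edges | ready=[2] | order so far=[0, 1]
  pop 2: indeg[3]->0; indeg[4]->1; indeg[5]->1; indeg[6]->2 | ready=[3] | order so far=[0, 1, 2]
  pop 3: indeg[4]->0; indeg[5]->0; indeg[6]->1 | ready=[4, 5] | order so far=[0, 1, 2, 3]
  pop 4: no out-edges | ready=[5] | order so far=[0, 1, 2, 3, 4]
  pop 5: indeg[6]->0 | ready=[6] | order so far=[0, 1, 2, 3, 4, 5]
  pop 6: no out-edges | ready=[] | order so far=[0, 1, 2, 3, 4, 5, 6]
  Result: [0, 1, 2, 3, 4, 5, 6]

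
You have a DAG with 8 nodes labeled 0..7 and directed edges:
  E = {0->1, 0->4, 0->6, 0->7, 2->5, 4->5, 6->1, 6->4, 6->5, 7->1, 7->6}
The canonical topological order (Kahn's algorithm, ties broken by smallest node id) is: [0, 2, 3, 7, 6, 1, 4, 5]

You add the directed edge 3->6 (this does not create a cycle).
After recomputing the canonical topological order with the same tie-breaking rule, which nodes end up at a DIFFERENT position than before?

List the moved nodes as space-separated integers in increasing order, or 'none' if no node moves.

Answer: none

Derivation:
Old toposort: [0, 2, 3, 7, 6, 1, 4, 5]
Added edge 3->6
Recompute Kahn (smallest-id tiebreak):
  initial in-degrees: [0, 3, 0, 0, 2, 3, 3, 1]
  ready (indeg=0): [0, 2, 3]
  pop 0: indeg[1]->2; indeg[4]->1; indeg[6]->2; indeg[7]->0 | ready=[2, 3, 7] | order so far=[0]
  pop 2: indeg[5]->2 | ready=[3, 7] | order so far=[0, 2]
  pop 3: indeg[6]->1 | ready=[7] | order so far=[0, 2, 3]
  pop 7: indeg[1]->1; indeg[6]->0 | ready=[6] | order so far=[0, 2, 3, 7]
  pop 6: indeg[1]->0; indeg[4]->0; indeg[5]->1 | ready=[1, 4] | order so far=[0, 2, 3, 7, 6]
  pop 1: no out-edges | ready=[4] | order so far=[0, 2, 3, 7, 6, 1]
  pop 4: indeg[5]->0 | ready=[5] | order so far=[0, 2, 3, 7, 6, 1, 4]
  pop 5: no out-edges | ready=[] | order so far=[0, 2, 3, 7, 6, 1, 4, 5]
New canonical toposort: [0, 2, 3, 7, 6, 1, 4, 5]
Compare positions:
  Node 0: index 0 -> 0 (same)
  Node 1: index 5 -> 5 (same)
  Node 2: index 1 -> 1 (same)
  Node 3: index 2 -> 2 (same)
  Node 4: index 6 -> 6 (same)
  Node 5: index 7 -> 7 (same)
  Node 6: index 4 -> 4 (same)
  Node 7: index 3 -> 3 (same)
Nodes that changed position: none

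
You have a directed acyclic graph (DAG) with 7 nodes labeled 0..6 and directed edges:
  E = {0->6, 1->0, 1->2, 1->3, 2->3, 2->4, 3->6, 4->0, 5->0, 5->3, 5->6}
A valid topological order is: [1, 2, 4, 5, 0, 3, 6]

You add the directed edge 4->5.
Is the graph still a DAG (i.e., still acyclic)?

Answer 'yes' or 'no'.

Answer: yes

Derivation:
Given toposort: [1, 2, 4, 5, 0, 3, 6]
Position of 4: index 2; position of 5: index 3
New edge 4->5: forward
Forward edge: respects the existing order. Still a DAG, same toposort still valid.
Still a DAG? yes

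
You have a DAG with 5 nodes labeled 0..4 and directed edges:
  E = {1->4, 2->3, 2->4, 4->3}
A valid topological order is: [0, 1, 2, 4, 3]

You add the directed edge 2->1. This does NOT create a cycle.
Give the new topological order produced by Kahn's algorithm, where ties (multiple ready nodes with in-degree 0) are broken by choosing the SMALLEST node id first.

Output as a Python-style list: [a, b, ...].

Answer: [0, 2, 1, 4, 3]

Derivation:
Old toposort: [0, 1, 2, 4, 3]
Added edge: 2->1
Position of 2 (2) > position of 1 (1). Must reorder: 2 must now come before 1.
Run Kahn's algorithm (break ties by smallest node id):
  initial in-degrees: [0, 1, 0, 2, 2]
  ready (indeg=0): [0, 2]
  pop 0: no out-edges | ready=[2] | order so far=[0]
  pop 2: indeg[1]->0; indeg[3]->1; indeg[4]->1 | ready=[1] | order so far=[0, 2]
  pop 1: indeg[4]->0 | ready=[4] | order so far=[0, 2, 1]
  pop 4: indeg[3]->0 | ready=[3] | order so far=[0, 2, 1, 4]
  pop 3: no out-edges | ready=[] | order so far=[0, 2, 1, 4, 3]
  Result: [0, 2, 1, 4, 3]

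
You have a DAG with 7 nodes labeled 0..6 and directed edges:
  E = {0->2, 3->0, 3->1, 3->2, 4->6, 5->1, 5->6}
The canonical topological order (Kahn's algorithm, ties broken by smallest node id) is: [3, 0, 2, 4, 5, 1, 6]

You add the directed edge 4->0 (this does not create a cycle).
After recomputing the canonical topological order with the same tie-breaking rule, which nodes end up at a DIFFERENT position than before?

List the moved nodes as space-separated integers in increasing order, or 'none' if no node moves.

Old toposort: [3, 0, 2, 4, 5, 1, 6]
Added edge 4->0
Recompute Kahn (smallest-id tiebreak):
  initial in-degrees: [2, 2, 2, 0, 0, 0, 2]
  ready (indeg=0): [3, 4, 5]
  pop 3: indeg[0]->1; indeg[1]->1; indeg[2]->1 | ready=[4, 5] | order so far=[3]
  pop 4: indeg[0]->0; indeg[6]->1 | ready=[0, 5] | order so far=[3, 4]
  pop 0: indeg[2]->0 | ready=[2, 5] | order so far=[3, 4, 0]
  pop 2: no out-edges | ready=[5] | order so far=[3, 4, 0, 2]
  pop 5: indeg[1]->0; indeg[6]->0 | ready=[1, 6] | order so far=[3, 4, 0, 2, 5]
  pop 1: no out-edges | ready=[6] | order so far=[3, 4, 0, 2, 5, 1]
  pop 6: no out-edges | ready=[] | order so far=[3, 4, 0, 2, 5, 1, 6]
New canonical toposort: [3, 4, 0, 2, 5, 1, 6]
Compare positions:
  Node 0: index 1 -> 2 (moved)
  Node 1: index 5 -> 5 (same)
  Node 2: index 2 -> 3 (moved)
  Node 3: index 0 -> 0 (same)
  Node 4: index 3 -> 1 (moved)
  Node 5: index 4 -> 4 (same)
  Node 6: index 6 -> 6 (same)
Nodes that changed position: 0 2 4

Answer: 0 2 4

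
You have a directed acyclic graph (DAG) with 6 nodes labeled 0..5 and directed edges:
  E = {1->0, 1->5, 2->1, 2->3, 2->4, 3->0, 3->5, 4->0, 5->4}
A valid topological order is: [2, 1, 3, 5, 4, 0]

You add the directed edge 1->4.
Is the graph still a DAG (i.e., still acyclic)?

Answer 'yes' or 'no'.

Answer: yes

Derivation:
Given toposort: [2, 1, 3, 5, 4, 0]
Position of 1: index 1; position of 4: index 4
New edge 1->4: forward
Forward edge: respects the existing order. Still a DAG, same toposort still valid.
Still a DAG? yes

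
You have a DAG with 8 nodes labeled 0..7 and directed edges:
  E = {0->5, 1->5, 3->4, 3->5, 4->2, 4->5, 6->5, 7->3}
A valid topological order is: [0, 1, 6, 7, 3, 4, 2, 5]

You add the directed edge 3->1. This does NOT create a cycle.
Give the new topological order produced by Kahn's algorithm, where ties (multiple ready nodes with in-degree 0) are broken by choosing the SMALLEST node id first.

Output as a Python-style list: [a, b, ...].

Answer: [0, 6, 7, 3, 1, 4, 2, 5]

Derivation:
Old toposort: [0, 1, 6, 7, 3, 4, 2, 5]
Added edge: 3->1
Position of 3 (4) > position of 1 (1). Must reorder: 3 must now come before 1.
Run Kahn's algorithm (break ties by smallest node id):
  initial in-degrees: [0, 1, 1, 1, 1, 5, 0, 0]
  ready (indeg=0): [0, 6, 7]
  pop 0: indeg[5]->4 | ready=[6, 7] | order so far=[0]
  pop 6: indeg[5]->3 | ready=[7] | order so far=[0, 6]
  pop 7: indeg[3]->0 | ready=[3] | order so far=[0, 6, 7]
  pop 3: indeg[1]->0; indeg[4]->0; indeg[5]->2 | ready=[1, 4] | order so far=[0, 6, 7, 3]
  pop 1: indeg[5]->1 | ready=[4] | order so far=[0, 6, 7, 3, 1]
  pop 4: indeg[2]->0; indeg[5]->0 | ready=[2, 5] | order so far=[0, 6, 7, 3, 1, 4]
  pop 2: no out-edges | ready=[5] | order so far=[0, 6, 7, 3, 1, 4, 2]
  pop 5: no out-edges | ready=[] | order so far=[0, 6, 7, 3, 1, 4, 2, 5]
  Result: [0, 6, 7, 3, 1, 4, 2, 5]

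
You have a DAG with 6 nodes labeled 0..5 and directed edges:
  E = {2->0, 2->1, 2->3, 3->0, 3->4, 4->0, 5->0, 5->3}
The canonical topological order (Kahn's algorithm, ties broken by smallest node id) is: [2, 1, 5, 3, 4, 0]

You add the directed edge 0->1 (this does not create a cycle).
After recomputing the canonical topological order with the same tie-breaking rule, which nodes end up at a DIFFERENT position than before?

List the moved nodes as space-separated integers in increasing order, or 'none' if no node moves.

Old toposort: [2, 1, 5, 3, 4, 0]
Added edge 0->1
Recompute Kahn (smallest-id tiebreak):
  initial in-degrees: [4, 2, 0, 2, 1, 0]
  ready (indeg=0): [2, 5]
  pop 2: indeg[0]->3; indeg[1]->1; indeg[3]->1 | ready=[5] | order so far=[2]
  pop 5: indeg[0]->2; indeg[3]->0 | ready=[3] | order so far=[2, 5]
  pop 3: indeg[0]->1; indeg[4]->0 | ready=[4] | order so far=[2, 5, 3]
  pop 4: indeg[0]->0 | ready=[0] | order so far=[2, 5, 3, 4]
  pop 0: indeg[1]->0 | ready=[1] | order so far=[2, 5, 3, 4, 0]
  pop 1: no out-edges | ready=[] | order so far=[2, 5, 3, 4, 0, 1]
New canonical toposort: [2, 5, 3, 4, 0, 1]
Compare positions:
  Node 0: index 5 -> 4 (moved)
  Node 1: index 1 -> 5 (moved)
  Node 2: index 0 -> 0 (same)
  Node 3: index 3 -> 2 (moved)
  Node 4: index 4 -> 3 (moved)
  Node 5: index 2 -> 1 (moved)
Nodes that changed position: 0 1 3 4 5

Answer: 0 1 3 4 5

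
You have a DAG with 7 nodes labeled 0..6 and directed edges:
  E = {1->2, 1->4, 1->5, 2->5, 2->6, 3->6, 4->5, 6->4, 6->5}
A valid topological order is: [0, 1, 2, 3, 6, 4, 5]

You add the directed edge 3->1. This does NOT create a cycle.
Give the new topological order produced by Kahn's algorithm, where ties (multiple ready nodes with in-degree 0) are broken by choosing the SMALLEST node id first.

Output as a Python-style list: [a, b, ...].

Old toposort: [0, 1, 2, 3, 6, 4, 5]
Added edge: 3->1
Position of 3 (3) > position of 1 (1). Must reorder: 3 must now come before 1.
Run Kahn's algorithm (break ties by smallest node id):
  initial in-degrees: [0, 1, 1, 0, 2, 4, 2]
  ready (indeg=0): [0, 3]
  pop 0: no out-edges | ready=[3] | order so far=[0]
  pop 3: indeg[1]->0; indeg[6]->1 | ready=[1] | order so far=[0, 3]
  pop 1: indeg[2]->0; indeg[4]->1; indeg[5]->3 | ready=[2] | order so far=[0, 3, 1]
  pop 2: indeg[5]->2; indeg[6]->0 | ready=[6] | order so far=[0, 3, 1, 2]
  pop 6: indeg[4]->0; indeg[5]->1 | ready=[4] | order so far=[0, 3, 1, 2, 6]
  pop 4: indeg[5]->0 | ready=[5] | order so far=[0, 3, 1, 2, 6, 4]
  pop 5: no out-edges | ready=[] | order so far=[0, 3, 1, 2, 6, 4, 5]
  Result: [0, 3, 1, 2, 6, 4, 5]

Answer: [0, 3, 1, 2, 6, 4, 5]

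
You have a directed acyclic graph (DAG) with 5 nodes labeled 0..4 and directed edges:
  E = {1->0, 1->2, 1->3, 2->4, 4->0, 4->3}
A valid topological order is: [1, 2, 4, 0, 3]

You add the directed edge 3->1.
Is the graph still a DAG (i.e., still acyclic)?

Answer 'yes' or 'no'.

Given toposort: [1, 2, 4, 0, 3]
Position of 3: index 4; position of 1: index 0
New edge 3->1: backward (u after v in old order)
Backward edge: old toposort is now invalid. Check if this creates a cycle.
Does 1 already reach 3? Reachable from 1: [0, 1, 2, 3, 4]. YES -> cycle!
Still a DAG? no

Answer: no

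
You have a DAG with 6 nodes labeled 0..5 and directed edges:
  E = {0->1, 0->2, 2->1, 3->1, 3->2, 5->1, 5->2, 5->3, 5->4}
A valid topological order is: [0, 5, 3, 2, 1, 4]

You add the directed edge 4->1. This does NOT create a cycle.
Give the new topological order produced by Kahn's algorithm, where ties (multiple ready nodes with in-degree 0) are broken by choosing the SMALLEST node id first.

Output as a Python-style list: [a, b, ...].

Answer: [0, 5, 3, 2, 4, 1]

Derivation:
Old toposort: [0, 5, 3, 2, 1, 4]
Added edge: 4->1
Position of 4 (5) > position of 1 (4). Must reorder: 4 must now come before 1.
Run Kahn's algorithm (break ties by smallest node id):
  initial in-degrees: [0, 5, 3, 1, 1, 0]
  ready (indeg=0): [0, 5]
  pop 0: indeg[1]->4; indeg[2]->2 | ready=[5] | order so far=[0]
  pop 5: indeg[1]->3; indeg[2]->1; indeg[3]->0; indeg[4]->0 | ready=[3, 4] | order so far=[0, 5]
  pop 3: indeg[1]->2; indeg[2]->0 | ready=[2, 4] | order so far=[0, 5, 3]
  pop 2: indeg[1]->1 | ready=[4] | order so far=[0, 5, 3, 2]
  pop 4: indeg[1]->0 | ready=[1] | order so far=[0, 5, 3, 2, 4]
  pop 1: no out-edges | ready=[] | order so far=[0, 5, 3, 2, 4, 1]
  Result: [0, 5, 3, 2, 4, 1]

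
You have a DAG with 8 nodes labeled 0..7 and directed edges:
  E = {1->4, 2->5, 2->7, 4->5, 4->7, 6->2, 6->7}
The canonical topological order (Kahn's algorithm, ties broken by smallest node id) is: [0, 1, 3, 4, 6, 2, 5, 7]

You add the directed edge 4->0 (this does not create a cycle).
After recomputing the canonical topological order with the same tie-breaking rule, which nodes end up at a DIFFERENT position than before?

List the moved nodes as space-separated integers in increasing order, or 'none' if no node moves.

Answer: 0 1 3 4

Derivation:
Old toposort: [0, 1, 3, 4, 6, 2, 5, 7]
Added edge 4->0
Recompute Kahn (smallest-id tiebreak):
  initial in-degrees: [1, 0, 1, 0, 1, 2, 0, 3]
  ready (indeg=0): [1, 3, 6]
  pop 1: indeg[4]->0 | ready=[3, 4, 6] | order so far=[1]
  pop 3: no out-edges | ready=[4, 6] | order so far=[1, 3]
  pop 4: indeg[0]->0; indeg[5]->1; indeg[7]->2 | ready=[0, 6] | order so far=[1, 3, 4]
  pop 0: no out-edges | ready=[6] | order so far=[1, 3, 4, 0]
  pop 6: indeg[2]->0; indeg[7]->1 | ready=[2] | order so far=[1, 3, 4, 0, 6]
  pop 2: indeg[5]->0; indeg[7]->0 | ready=[5, 7] | order so far=[1, 3, 4, 0, 6, 2]
  pop 5: no out-edges | ready=[7] | order so far=[1, 3, 4, 0, 6, 2, 5]
  pop 7: no out-edges | ready=[] | order so far=[1, 3, 4, 0, 6, 2, 5, 7]
New canonical toposort: [1, 3, 4, 0, 6, 2, 5, 7]
Compare positions:
  Node 0: index 0 -> 3 (moved)
  Node 1: index 1 -> 0 (moved)
  Node 2: index 5 -> 5 (same)
  Node 3: index 2 -> 1 (moved)
  Node 4: index 3 -> 2 (moved)
  Node 5: index 6 -> 6 (same)
  Node 6: index 4 -> 4 (same)
  Node 7: index 7 -> 7 (same)
Nodes that changed position: 0 1 3 4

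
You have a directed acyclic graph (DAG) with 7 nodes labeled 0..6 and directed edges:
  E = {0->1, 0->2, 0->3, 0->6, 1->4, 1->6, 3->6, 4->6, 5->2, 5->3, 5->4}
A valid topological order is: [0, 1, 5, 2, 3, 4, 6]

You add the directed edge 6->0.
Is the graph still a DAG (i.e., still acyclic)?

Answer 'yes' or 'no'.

Answer: no

Derivation:
Given toposort: [0, 1, 5, 2, 3, 4, 6]
Position of 6: index 6; position of 0: index 0
New edge 6->0: backward (u after v in old order)
Backward edge: old toposort is now invalid. Check if this creates a cycle.
Does 0 already reach 6? Reachable from 0: [0, 1, 2, 3, 4, 6]. YES -> cycle!
Still a DAG? no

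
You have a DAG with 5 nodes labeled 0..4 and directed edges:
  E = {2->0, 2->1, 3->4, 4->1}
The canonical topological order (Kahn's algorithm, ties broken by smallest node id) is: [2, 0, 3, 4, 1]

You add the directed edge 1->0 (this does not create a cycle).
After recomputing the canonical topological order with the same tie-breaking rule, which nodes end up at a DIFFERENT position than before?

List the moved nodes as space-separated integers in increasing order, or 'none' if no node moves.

Old toposort: [2, 0, 3, 4, 1]
Added edge 1->0
Recompute Kahn (smallest-id tiebreak):
  initial in-degrees: [2, 2, 0, 0, 1]
  ready (indeg=0): [2, 3]
  pop 2: indeg[0]->1; indeg[1]->1 | ready=[3] | order so far=[2]
  pop 3: indeg[4]->0 | ready=[4] | order so far=[2, 3]
  pop 4: indeg[1]->0 | ready=[1] | order so far=[2, 3, 4]
  pop 1: indeg[0]->0 | ready=[0] | order so far=[2, 3, 4, 1]
  pop 0: no out-edges | ready=[] | order so far=[2, 3, 4, 1, 0]
New canonical toposort: [2, 3, 4, 1, 0]
Compare positions:
  Node 0: index 1 -> 4 (moved)
  Node 1: index 4 -> 3 (moved)
  Node 2: index 0 -> 0 (same)
  Node 3: index 2 -> 1 (moved)
  Node 4: index 3 -> 2 (moved)
Nodes that changed position: 0 1 3 4

Answer: 0 1 3 4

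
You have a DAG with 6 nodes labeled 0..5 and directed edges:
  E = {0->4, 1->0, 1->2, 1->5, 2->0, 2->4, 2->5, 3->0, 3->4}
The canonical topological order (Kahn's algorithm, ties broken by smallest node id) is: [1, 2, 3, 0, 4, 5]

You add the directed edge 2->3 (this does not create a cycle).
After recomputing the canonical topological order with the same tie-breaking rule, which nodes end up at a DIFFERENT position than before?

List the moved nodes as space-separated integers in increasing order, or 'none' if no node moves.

Old toposort: [1, 2, 3, 0, 4, 5]
Added edge 2->3
Recompute Kahn (smallest-id tiebreak):
  initial in-degrees: [3, 0, 1, 1, 3, 2]
  ready (indeg=0): [1]
  pop 1: indeg[0]->2; indeg[2]->0; indeg[5]->1 | ready=[2] | order so far=[1]
  pop 2: indeg[0]->1; indeg[3]->0; indeg[4]->2; indeg[5]->0 | ready=[3, 5] | order so far=[1, 2]
  pop 3: indeg[0]->0; indeg[4]->1 | ready=[0, 5] | order so far=[1, 2, 3]
  pop 0: indeg[4]->0 | ready=[4, 5] | order so far=[1, 2, 3, 0]
  pop 4: no out-edges | ready=[5] | order so far=[1, 2, 3, 0, 4]
  pop 5: no out-edges | ready=[] | order so far=[1, 2, 3, 0, 4, 5]
New canonical toposort: [1, 2, 3, 0, 4, 5]
Compare positions:
  Node 0: index 3 -> 3 (same)
  Node 1: index 0 -> 0 (same)
  Node 2: index 1 -> 1 (same)
  Node 3: index 2 -> 2 (same)
  Node 4: index 4 -> 4 (same)
  Node 5: index 5 -> 5 (same)
Nodes that changed position: none

Answer: none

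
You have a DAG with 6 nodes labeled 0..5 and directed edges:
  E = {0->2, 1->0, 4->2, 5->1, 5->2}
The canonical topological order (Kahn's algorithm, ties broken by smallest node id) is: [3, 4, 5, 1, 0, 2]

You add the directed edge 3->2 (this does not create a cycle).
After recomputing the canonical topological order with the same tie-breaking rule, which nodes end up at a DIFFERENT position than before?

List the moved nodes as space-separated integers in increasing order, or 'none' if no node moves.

Old toposort: [3, 4, 5, 1, 0, 2]
Added edge 3->2
Recompute Kahn (smallest-id tiebreak):
  initial in-degrees: [1, 1, 4, 0, 0, 0]
  ready (indeg=0): [3, 4, 5]
  pop 3: indeg[2]->3 | ready=[4, 5] | order so far=[3]
  pop 4: indeg[2]->2 | ready=[5] | order so far=[3, 4]
  pop 5: indeg[1]->0; indeg[2]->1 | ready=[1] | order so far=[3, 4, 5]
  pop 1: indeg[0]->0 | ready=[0] | order so far=[3, 4, 5, 1]
  pop 0: indeg[2]->0 | ready=[2] | order so far=[3, 4, 5, 1, 0]
  pop 2: no out-edges | ready=[] | order so far=[3, 4, 5, 1, 0, 2]
New canonical toposort: [3, 4, 5, 1, 0, 2]
Compare positions:
  Node 0: index 4 -> 4 (same)
  Node 1: index 3 -> 3 (same)
  Node 2: index 5 -> 5 (same)
  Node 3: index 0 -> 0 (same)
  Node 4: index 1 -> 1 (same)
  Node 5: index 2 -> 2 (same)
Nodes that changed position: none

Answer: none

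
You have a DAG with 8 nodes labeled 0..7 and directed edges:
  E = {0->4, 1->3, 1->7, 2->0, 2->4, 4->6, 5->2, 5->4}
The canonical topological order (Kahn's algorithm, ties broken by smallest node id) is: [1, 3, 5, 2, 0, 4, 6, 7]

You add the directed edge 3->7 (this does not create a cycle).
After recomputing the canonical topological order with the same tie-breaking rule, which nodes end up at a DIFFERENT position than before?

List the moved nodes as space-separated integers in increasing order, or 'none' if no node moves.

Old toposort: [1, 3, 5, 2, 0, 4, 6, 7]
Added edge 3->7
Recompute Kahn (smallest-id tiebreak):
  initial in-degrees: [1, 0, 1, 1, 3, 0, 1, 2]
  ready (indeg=0): [1, 5]
  pop 1: indeg[3]->0; indeg[7]->1 | ready=[3, 5] | order so far=[1]
  pop 3: indeg[7]->0 | ready=[5, 7] | order so far=[1, 3]
  pop 5: indeg[2]->0; indeg[4]->2 | ready=[2, 7] | order so far=[1, 3, 5]
  pop 2: indeg[0]->0; indeg[4]->1 | ready=[0, 7] | order so far=[1, 3, 5, 2]
  pop 0: indeg[4]->0 | ready=[4, 7] | order so far=[1, 3, 5, 2, 0]
  pop 4: indeg[6]->0 | ready=[6, 7] | order so far=[1, 3, 5, 2, 0, 4]
  pop 6: no out-edges | ready=[7] | order so far=[1, 3, 5, 2, 0, 4, 6]
  pop 7: no out-edges | ready=[] | order so far=[1, 3, 5, 2, 0, 4, 6, 7]
New canonical toposort: [1, 3, 5, 2, 0, 4, 6, 7]
Compare positions:
  Node 0: index 4 -> 4 (same)
  Node 1: index 0 -> 0 (same)
  Node 2: index 3 -> 3 (same)
  Node 3: index 1 -> 1 (same)
  Node 4: index 5 -> 5 (same)
  Node 5: index 2 -> 2 (same)
  Node 6: index 6 -> 6 (same)
  Node 7: index 7 -> 7 (same)
Nodes that changed position: none

Answer: none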